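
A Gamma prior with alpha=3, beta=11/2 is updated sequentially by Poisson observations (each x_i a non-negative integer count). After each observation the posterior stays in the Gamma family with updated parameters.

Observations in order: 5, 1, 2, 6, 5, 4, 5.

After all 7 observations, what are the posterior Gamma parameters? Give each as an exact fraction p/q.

alpha=31, beta=25/2

obs 1: x=5 → posterior Gamma(8, 13/2)
obs 2: x=1 → posterior Gamma(9, 15/2)
obs 3: x=2 → posterior Gamma(11, 17/2)
obs 4: x=6 → posterior Gamma(17, 19/2)
obs 5: x=5 → posterior Gamma(22, 21/2)
obs 6: x=4 → posterior Gamma(26, 23/2)
obs 7: x=5 → posterior Gamma(31, 25/2)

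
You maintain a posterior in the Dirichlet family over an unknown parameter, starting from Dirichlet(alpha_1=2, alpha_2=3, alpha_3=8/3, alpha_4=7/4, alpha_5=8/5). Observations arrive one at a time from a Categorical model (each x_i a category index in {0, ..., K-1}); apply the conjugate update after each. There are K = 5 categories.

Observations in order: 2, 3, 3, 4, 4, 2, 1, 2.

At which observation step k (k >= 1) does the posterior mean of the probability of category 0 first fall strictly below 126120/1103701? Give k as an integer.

obs 1: x=2 → posterior Dirichlet(2, 3, 11/3, 7/4, 8/5)
obs 2: x=3 → posterior Dirichlet(2, 3, 11/3, 11/4, 8/5)
obs 3: x=3 → posterior Dirichlet(2, 3, 11/3, 15/4, 8/5)
obs 4: x=4 → posterior Dirichlet(2, 3, 11/3, 15/4, 13/5)
obs 5: x=4 → posterior Dirichlet(2, 3, 11/3, 15/4, 18/5)
obs 6: x=2 → posterior Dirichlet(2, 3, 14/3, 15/4, 18/5)
obs 7: x=1 → posterior Dirichlet(2, 4, 14/3, 15/4, 18/5)
obs 8: x=2 → posterior Dirichlet(2, 4, 17/3, 15/4, 18/5)

k = 7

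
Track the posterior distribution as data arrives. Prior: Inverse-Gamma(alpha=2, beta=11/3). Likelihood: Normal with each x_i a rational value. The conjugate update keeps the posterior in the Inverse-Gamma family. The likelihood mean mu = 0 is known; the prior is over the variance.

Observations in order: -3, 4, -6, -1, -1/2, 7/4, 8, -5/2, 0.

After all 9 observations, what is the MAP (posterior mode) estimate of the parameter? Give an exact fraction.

6859/720

obs 1: x=-3 → posterior Inverse-Gamma(5/2, 49/6)
obs 2: x=4 → posterior Inverse-Gamma(3, 97/6)
obs 3: x=-6 → posterior Inverse-Gamma(7/2, 205/6)
obs 4: x=-1 → posterior Inverse-Gamma(4, 104/3)
obs 5: x=-1/2 → posterior Inverse-Gamma(9/2, 835/24)
obs 6: x=7/4 → posterior Inverse-Gamma(5, 3487/96)
obs 7: x=8 → posterior Inverse-Gamma(11/2, 6559/96)
obs 8: x=-5/2 → posterior Inverse-Gamma(6, 6859/96)
obs 9: x=0 → posterior Inverse-Gamma(13/2, 6859/96)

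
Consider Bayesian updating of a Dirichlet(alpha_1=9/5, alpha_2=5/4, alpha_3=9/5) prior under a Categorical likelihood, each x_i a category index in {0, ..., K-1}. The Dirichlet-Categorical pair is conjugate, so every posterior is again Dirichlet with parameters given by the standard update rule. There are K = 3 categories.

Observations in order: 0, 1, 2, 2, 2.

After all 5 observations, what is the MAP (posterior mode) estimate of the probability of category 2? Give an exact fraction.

obs 1: x=0 → posterior Dirichlet(14/5, 5/4, 9/5)
obs 2: x=1 → posterior Dirichlet(14/5, 9/4, 9/5)
obs 3: x=2 → posterior Dirichlet(14/5, 9/4, 14/5)
obs 4: x=2 → posterior Dirichlet(14/5, 9/4, 19/5)
obs 5: x=2 → posterior Dirichlet(14/5, 9/4, 24/5)

76/137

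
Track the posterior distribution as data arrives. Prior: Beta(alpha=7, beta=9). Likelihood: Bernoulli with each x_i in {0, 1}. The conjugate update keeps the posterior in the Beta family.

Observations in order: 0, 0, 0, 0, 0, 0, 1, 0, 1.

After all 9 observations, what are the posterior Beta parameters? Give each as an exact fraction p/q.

obs 1: x=0 → posterior Beta(7, 10)
obs 2: x=0 → posterior Beta(7, 11)
obs 3: x=0 → posterior Beta(7, 12)
obs 4: x=0 → posterior Beta(7, 13)
obs 5: x=0 → posterior Beta(7, 14)
obs 6: x=0 → posterior Beta(7, 15)
obs 7: x=1 → posterior Beta(8, 15)
obs 8: x=0 → posterior Beta(8, 16)
obs 9: x=1 → posterior Beta(9, 16)

alpha=9, beta=16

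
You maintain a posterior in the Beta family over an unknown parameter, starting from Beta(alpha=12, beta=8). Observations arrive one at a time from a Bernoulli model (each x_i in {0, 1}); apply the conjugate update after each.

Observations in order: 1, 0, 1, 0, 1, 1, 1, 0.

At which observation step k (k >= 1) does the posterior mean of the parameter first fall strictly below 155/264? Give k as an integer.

k = 4

obs 1: x=1 → posterior Beta(13, 8)
obs 2: x=0 → posterior Beta(13, 9)
obs 3: x=1 → posterior Beta(14, 9)
obs 4: x=0 → posterior Beta(14, 10)
obs 5: x=1 → posterior Beta(15, 10)
obs 6: x=1 → posterior Beta(16, 10)
obs 7: x=1 → posterior Beta(17, 10)
obs 8: x=0 → posterior Beta(17, 11)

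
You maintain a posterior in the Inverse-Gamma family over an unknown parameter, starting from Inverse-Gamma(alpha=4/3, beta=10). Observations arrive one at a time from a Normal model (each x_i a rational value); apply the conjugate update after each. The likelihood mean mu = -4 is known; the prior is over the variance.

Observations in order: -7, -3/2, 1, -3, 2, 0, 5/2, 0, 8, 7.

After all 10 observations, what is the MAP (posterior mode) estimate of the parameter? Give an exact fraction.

2619/88

obs 1: x=-7 → posterior Inverse-Gamma(11/6, 29/2)
obs 2: x=-3/2 → posterior Inverse-Gamma(7/3, 141/8)
obs 3: x=1 → posterior Inverse-Gamma(17/6, 241/8)
obs 4: x=-3 → posterior Inverse-Gamma(10/3, 245/8)
obs 5: x=2 → posterior Inverse-Gamma(23/6, 389/8)
obs 6: x=0 → posterior Inverse-Gamma(13/3, 453/8)
obs 7: x=5/2 → posterior Inverse-Gamma(29/6, 311/4)
obs 8: x=0 → posterior Inverse-Gamma(16/3, 343/4)
obs 9: x=8 → posterior Inverse-Gamma(35/6, 631/4)
obs 10: x=7 → posterior Inverse-Gamma(19/3, 873/4)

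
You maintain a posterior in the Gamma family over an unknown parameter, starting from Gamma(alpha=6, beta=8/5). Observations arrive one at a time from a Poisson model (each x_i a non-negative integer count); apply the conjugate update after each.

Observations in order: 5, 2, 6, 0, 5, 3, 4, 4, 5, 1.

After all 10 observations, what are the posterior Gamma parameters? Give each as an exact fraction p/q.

alpha=41, beta=58/5

obs 1: x=5 → posterior Gamma(11, 13/5)
obs 2: x=2 → posterior Gamma(13, 18/5)
obs 3: x=6 → posterior Gamma(19, 23/5)
obs 4: x=0 → posterior Gamma(19, 28/5)
obs 5: x=5 → posterior Gamma(24, 33/5)
obs 6: x=3 → posterior Gamma(27, 38/5)
obs 7: x=4 → posterior Gamma(31, 43/5)
obs 8: x=4 → posterior Gamma(35, 48/5)
obs 9: x=5 → posterior Gamma(40, 53/5)
obs 10: x=1 → posterior Gamma(41, 58/5)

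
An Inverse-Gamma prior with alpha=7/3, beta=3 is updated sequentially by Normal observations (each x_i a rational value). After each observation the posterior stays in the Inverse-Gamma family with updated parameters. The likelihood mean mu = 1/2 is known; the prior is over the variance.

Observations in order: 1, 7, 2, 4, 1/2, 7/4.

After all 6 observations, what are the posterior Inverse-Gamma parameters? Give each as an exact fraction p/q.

obs 1: x=1 → posterior Inverse-Gamma(17/6, 25/8)
obs 2: x=7 → posterior Inverse-Gamma(10/3, 97/4)
obs 3: x=2 → posterior Inverse-Gamma(23/6, 203/8)
obs 4: x=4 → posterior Inverse-Gamma(13/3, 63/2)
obs 5: x=1/2 → posterior Inverse-Gamma(29/6, 63/2)
obs 6: x=7/4 → posterior Inverse-Gamma(16/3, 1033/32)

alpha=16/3, beta=1033/32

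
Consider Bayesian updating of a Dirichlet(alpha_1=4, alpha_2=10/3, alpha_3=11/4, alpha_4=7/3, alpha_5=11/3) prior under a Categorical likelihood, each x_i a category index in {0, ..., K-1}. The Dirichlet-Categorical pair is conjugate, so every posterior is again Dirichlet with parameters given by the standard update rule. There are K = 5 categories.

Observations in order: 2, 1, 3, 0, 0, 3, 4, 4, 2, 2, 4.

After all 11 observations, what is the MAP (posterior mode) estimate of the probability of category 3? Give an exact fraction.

obs 1: x=2 → posterior Dirichlet(4, 10/3, 15/4, 7/3, 11/3)
obs 2: x=1 → posterior Dirichlet(4, 13/3, 15/4, 7/3, 11/3)
obs 3: x=3 → posterior Dirichlet(4, 13/3, 15/4, 10/3, 11/3)
obs 4: x=0 → posterior Dirichlet(5, 13/3, 15/4, 10/3, 11/3)
obs 5: x=0 → posterior Dirichlet(6, 13/3, 15/4, 10/3, 11/3)
obs 6: x=3 → posterior Dirichlet(6, 13/3, 15/4, 13/3, 11/3)
obs 7: x=4 → posterior Dirichlet(6, 13/3, 15/4, 13/3, 14/3)
obs 8: x=4 → posterior Dirichlet(6, 13/3, 15/4, 13/3, 17/3)
obs 9: x=2 → posterior Dirichlet(6, 13/3, 19/4, 13/3, 17/3)
obs 10: x=2 → posterior Dirichlet(6, 13/3, 23/4, 13/3, 17/3)
obs 11: x=4 → posterior Dirichlet(6, 13/3, 23/4, 13/3, 20/3)

8/53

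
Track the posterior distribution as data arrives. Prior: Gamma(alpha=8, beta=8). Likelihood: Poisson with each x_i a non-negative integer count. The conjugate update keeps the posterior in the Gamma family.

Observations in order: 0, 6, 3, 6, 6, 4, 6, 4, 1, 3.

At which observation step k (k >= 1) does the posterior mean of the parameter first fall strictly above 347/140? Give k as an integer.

obs 1: x=0 → posterior Gamma(8, 9)
obs 2: x=6 → posterior Gamma(14, 10)
obs 3: x=3 → posterior Gamma(17, 11)
obs 4: x=6 → posterior Gamma(23, 12)
obs 5: x=6 → posterior Gamma(29, 13)
obs 6: x=4 → posterior Gamma(33, 14)
obs 7: x=6 → posterior Gamma(39, 15)
obs 8: x=4 → posterior Gamma(43, 16)
obs 9: x=1 → posterior Gamma(44, 17)
obs 10: x=3 → posterior Gamma(47, 18)

k = 7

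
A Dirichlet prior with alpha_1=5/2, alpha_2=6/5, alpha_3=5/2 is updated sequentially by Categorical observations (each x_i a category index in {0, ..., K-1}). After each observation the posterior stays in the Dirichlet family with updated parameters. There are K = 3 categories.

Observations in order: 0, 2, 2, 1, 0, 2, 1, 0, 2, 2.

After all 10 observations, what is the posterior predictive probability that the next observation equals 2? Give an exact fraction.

obs 1: x=0 → posterior Dirichlet(7/2, 6/5, 5/2)
obs 2: x=2 → posterior Dirichlet(7/2, 6/5, 7/2)
obs 3: x=2 → posterior Dirichlet(7/2, 6/5, 9/2)
obs 4: x=1 → posterior Dirichlet(7/2, 11/5, 9/2)
obs 5: x=0 → posterior Dirichlet(9/2, 11/5, 9/2)
obs 6: x=2 → posterior Dirichlet(9/2, 11/5, 11/2)
obs 7: x=1 → posterior Dirichlet(9/2, 16/5, 11/2)
obs 8: x=0 → posterior Dirichlet(11/2, 16/5, 11/2)
obs 9: x=2 → posterior Dirichlet(11/2, 16/5, 13/2)
obs 10: x=2 → posterior Dirichlet(11/2, 16/5, 15/2)

25/54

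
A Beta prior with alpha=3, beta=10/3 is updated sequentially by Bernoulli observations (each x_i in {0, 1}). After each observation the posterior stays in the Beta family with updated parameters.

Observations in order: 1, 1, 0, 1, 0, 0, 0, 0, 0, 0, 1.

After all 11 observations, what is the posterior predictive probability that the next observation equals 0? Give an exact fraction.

obs 1: x=1 → posterior Beta(4, 10/3)
obs 2: x=1 → posterior Beta(5, 10/3)
obs 3: x=0 → posterior Beta(5, 13/3)
obs 4: x=1 → posterior Beta(6, 13/3)
obs 5: x=0 → posterior Beta(6, 16/3)
obs 6: x=0 → posterior Beta(6, 19/3)
obs 7: x=0 → posterior Beta(6, 22/3)
obs 8: x=0 → posterior Beta(6, 25/3)
obs 9: x=0 → posterior Beta(6, 28/3)
obs 10: x=0 → posterior Beta(6, 31/3)
obs 11: x=1 → posterior Beta(7, 31/3)

31/52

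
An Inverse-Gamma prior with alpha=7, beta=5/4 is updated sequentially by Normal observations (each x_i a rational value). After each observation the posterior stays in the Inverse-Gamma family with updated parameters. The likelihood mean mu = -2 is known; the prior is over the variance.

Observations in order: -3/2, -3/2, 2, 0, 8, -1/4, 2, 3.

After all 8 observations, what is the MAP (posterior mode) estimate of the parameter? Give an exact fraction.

obs 1: x=-3/2 → posterior Inverse-Gamma(15/2, 11/8)
obs 2: x=-3/2 → posterior Inverse-Gamma(8, 3/2)
obs 3: x=2 → posterior Inverse-Gamma(17/2, 19/2)
obs 4: x=0 → posterior Inverse-Gamma(9, 23/2)
obs 5: x=8 → posterior Inverse-Gamma(19/2, 123/2)
obs 6: x=-1/4 → posterior Inverse-Gamma(10, 2017/32)
obs 7: x=2 → posterior Inverse-Gamma(21/2, 2273/32)
obs 8: x=3 → posterior Inverse-Gamma(11, 2673/32)

891/128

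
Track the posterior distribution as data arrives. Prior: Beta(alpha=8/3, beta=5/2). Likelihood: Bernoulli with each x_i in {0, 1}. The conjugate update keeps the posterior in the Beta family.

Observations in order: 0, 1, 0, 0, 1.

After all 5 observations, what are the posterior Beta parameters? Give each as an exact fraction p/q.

alpha=14/3, beta=11/2

obs 1: x=0 → posterior Beta(8/3, 7/2)
obs 2: x=1 → posterior Beta(11/3, 7/2)
obs 3: x=0 → posterior Beta(11/3, 9/2)
obs 4: x=0 → posterior Beta(11/3, 11/2)
obs 5: x=1 → posterior Beta(14/3, 11/2)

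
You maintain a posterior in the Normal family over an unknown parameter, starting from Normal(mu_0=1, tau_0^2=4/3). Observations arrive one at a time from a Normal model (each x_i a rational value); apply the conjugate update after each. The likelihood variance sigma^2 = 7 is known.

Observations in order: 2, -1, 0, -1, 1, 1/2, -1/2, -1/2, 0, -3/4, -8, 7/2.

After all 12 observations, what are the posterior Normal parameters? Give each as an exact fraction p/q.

obs 1: x=2 → posterior Normal(29/25, 28/25)
obs 2: x=-1 → posterior Normal(25/29, 28/29)
obs 3: x=0 → posterior Normal(25/33, 28/33)
obs 4: x=-1 → posterior Normal(21/37, 28/37)
obs 5: x=1 → posterior Normal(25/41, 28/41)
obs 6: x=1/2 → posterior Normal(3/5, 28/45)
obs 7: x=-1/2 → posterior Normal(25/49, 4/7)
obs 8: x=-1/2 → posterior Normal(23/53, 28/53)
obs 9: x=0 → posterior Normal(23/57, 28/57)
obs 10: x=-3/4 → posterior Normal(20/61, 28/61)
obs 11: x=-8 → posterior Normal(-12/65, 28/65)
obs 12: x=7/2 → posterior Normal(2/69, 28/69)

mu_0=2/69, tau_0^2=28/69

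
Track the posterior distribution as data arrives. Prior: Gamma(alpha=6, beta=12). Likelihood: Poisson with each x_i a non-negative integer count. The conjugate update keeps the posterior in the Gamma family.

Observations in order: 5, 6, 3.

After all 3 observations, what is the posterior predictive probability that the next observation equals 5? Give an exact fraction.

1766708900691318511962890625/158456325028528675187087900672

obs 1: x=5 → posterior Gamma(11, 13)
obs 2: x=6 → posterior Gamma(17, 14)
obs 3: x=3 → posterior Gamma(20, 15)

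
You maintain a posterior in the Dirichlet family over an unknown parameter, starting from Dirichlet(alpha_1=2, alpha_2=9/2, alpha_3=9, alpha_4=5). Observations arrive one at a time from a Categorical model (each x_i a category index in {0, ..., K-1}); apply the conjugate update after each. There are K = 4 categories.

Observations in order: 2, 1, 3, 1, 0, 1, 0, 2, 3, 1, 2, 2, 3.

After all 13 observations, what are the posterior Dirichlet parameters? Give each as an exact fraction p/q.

obs 1: x=2 → posterior Dirichlet(2, 9/2, 10, 5)
obs 2: x=1 → posterior Dirichlet(2, 11/2, 10, 5)
obs 3: x=3 → posterior Dirichlet(2, 11/2, 10, 6)
obs 4: x=1 → posterior Dirichlet(2, 13/2, 10, 6)
obs 5: x=0 → posterior Dirichlet(3, 13/2, 10, 6)
obs 6: x=1 → posterior Dirichlet(3, 15/2, 10, 6)
obs 7: x=0 → posterior Dirichlet(4, 15/2, 10, 6)
obs 8: x=2 → posterior Dirichlet(4, 15/2, 11, 6)
obs 9: x=3 → posterior Dirichlet(4, 15/2, 11, 7)
obs 10: x=1 → posterior Dirichlet(4, 17/2, 11, 7)
obs 11: x=2 → posterior Dirichlet(4, 17/2, 12, 7)
obs 12: x=2 → posterior Dirichlet(4, 17/2, 13, 7)
obs 13: x=3 → posterior Dirichlet(4, 17/2, 13, 8)

alpha_1=4, alpha_2=17/2, alpha_3=13, alpha_4=8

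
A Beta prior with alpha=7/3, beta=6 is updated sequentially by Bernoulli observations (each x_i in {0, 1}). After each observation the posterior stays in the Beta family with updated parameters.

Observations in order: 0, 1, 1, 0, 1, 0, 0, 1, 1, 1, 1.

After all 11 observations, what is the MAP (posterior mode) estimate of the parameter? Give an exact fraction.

25/52

obs 1: x=0 → posterior Beta(7/3, 7)
obs 2: x=1 → posterior Beta(10/3, 7)
obs 3: x=1 → posterior Beta(13/3, 7)
obs 4: x=0 → posterior Beta(13/3, 8)
obs 5: x=1 → posterior Beta(16/3, 8)
obs 6: x=0 → posterior Beta(16/3, 9)
obs 7: x=0 → posterior Beta(16/3, 10)
obs 8: x=1 → posterior Beta(19/3, 10)
obs 9: x=1 → posterior Beta(22/3, 10)
obs 10: x=1 → posterior Beta(25/3, 10)
obs 11: x=1 → posterior Beta(28/3, 10)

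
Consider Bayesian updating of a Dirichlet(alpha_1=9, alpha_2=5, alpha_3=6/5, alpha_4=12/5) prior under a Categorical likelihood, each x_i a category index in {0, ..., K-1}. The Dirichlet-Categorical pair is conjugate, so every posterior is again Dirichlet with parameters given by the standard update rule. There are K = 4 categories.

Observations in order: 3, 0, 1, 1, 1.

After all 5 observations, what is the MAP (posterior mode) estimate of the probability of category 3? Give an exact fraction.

4/31

obs 1: x=3 → posterior Dirichlet(9, 5, 6/5, 17/5)
obs 2: x=0 → posterior Dirichlet(10, 5, 6/5, 17/5)
obs 3: x=1 → posterior Dirichlet(10, 6, 6/5, 17/5)
obs 4: x=1 → posterior Dirichlet(10, 7, 6/5, 17/5)
obs 5: x=1 → posterior Dirichlet(10, 8, 6/5, 17/5)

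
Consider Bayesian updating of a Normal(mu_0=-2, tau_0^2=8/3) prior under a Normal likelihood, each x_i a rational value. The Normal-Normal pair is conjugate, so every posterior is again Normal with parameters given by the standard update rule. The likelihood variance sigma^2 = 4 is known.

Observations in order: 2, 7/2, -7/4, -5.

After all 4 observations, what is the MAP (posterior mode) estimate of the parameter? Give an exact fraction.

obs 1: x=2 → posterior Normal(-2/5, 8/5)
obs 2: x=7/2 → posterior Normal(5/7, 8/7)
obs 3: x=-7/4 → posterior Normal(1/6, 8/9)
obs 4: x=-5 → posterior Normal(-17/22, 8/11)

-17/22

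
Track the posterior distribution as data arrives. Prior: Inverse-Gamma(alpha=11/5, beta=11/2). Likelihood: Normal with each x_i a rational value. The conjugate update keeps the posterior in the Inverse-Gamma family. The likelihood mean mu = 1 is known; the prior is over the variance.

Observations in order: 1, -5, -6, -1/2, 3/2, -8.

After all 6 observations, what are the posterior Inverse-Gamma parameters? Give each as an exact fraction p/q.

alpha=26/5, beta=359/4

obs 1: x=1 → posterior Inverse-Gamma(27/10, 11/2)
obs 2: x=-5 → posterior Inverse-Gamma(16/5, 47/2)
obs 3: x=-6 → posterior Inverse-Gamma(37/10, 48)
obs 4: x=-1/2 → posterior Inverse-Gamma(21/5, 393/8)
obs 5: x=3/2 → posterior Inverse-Gamma(47/10, 197/4)
obs 6: x=-8 → posterior Inverse-Gamma(26/5, 359/4)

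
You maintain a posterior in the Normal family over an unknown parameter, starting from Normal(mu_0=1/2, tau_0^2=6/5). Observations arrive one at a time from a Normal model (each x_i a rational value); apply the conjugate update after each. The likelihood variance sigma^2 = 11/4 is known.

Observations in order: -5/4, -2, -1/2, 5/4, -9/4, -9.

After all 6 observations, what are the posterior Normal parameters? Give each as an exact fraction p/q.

obs 1: x=-5/4 → posterior Normal(-5/158, 66/79)
obs 2: x=-2 → posterior Normal(-101/206, 66/103)
obs 3: x=-1/2 → posterior Normal(-125/254, 66/127)
obs 4: x=5/4 → posterior Normal(-65/302, 66/151)
obs 5: x=-9/4 → posterior Normal(-173/350, 66/175)
obs 6: x=-9 → posterior Normal(-605/398, 66/199)

mu_0=-605/398, tau_0^2=66/199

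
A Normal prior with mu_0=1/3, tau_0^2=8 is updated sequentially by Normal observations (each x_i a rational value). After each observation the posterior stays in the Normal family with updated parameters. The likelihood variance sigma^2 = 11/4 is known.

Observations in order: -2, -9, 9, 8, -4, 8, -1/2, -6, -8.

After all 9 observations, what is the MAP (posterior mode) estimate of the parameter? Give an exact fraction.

obs 1: x=-2 → posterior Normal(-181/129, 88/43)
obs 2: x=-9 → posterior Normal(-209/45, 88/75)
obs 3: x=9 → posterior Normal(-181/321, 88/107)
obs 4: x=8 → posterior Normal(587/417, 88/139)
obs 5: x=-4 → posterior Normal(203/513, 88/171)
obs 6: x=8 → posterior Normal(971/609, 88/203)
obs 7: x=-1/2 → posterior Normal(923/705, 88/235)
obs 8: x=-6 → posterior Normal(347/801, 88/267)
obs 9: x=-8 → posterior Normal(-421/897, 88/299)

-421/897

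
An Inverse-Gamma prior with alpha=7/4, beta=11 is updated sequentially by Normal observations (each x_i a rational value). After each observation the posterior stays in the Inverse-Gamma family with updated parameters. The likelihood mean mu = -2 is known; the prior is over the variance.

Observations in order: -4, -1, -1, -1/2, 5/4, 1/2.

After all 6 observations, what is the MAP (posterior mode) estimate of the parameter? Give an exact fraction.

753/184

obs 1: x=-4 → posterior Inverse-Gamma(9/4, 13)
obs 2: x=-1 → posterior Inverse-Gamma(11/4, 27/2)
obs 3: x=-1 → posterior Inverse-Gamma(13/4, 14)
obs 4: x=-1/2 → posterior Inverse-Gamma(15/4, 121/8)
obs 5: x=5/4 → posterior Inverse-Gamma(17/4, 653/32)
obs 6: x=1/2 → posterior Inverse-Gamma(19/4, 753/32)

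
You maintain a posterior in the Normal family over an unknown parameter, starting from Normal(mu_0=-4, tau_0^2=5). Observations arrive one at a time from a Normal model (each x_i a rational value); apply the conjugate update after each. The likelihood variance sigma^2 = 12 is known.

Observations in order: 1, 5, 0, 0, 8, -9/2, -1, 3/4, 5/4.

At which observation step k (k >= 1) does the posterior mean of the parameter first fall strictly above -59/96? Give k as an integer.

obs 1: x=1 → posterior Normal(-43/17, 60/17)
obs 2: x=5 → posterior Normal(-9/11, 30/11)
obs 3: x=0 → posterior Normal(-2/3, 20/9)
obs 4: x=0 → posterior Normal(-9/16, 15/8)
obs 5: x=8 → posterior Normal(22/37, 60/37)
obs 6: x=-9/2 → posterior Normal(-1/84, 10/7)
obs 7: x=-1 → posterior Normal(-11/94, 60/47)
obs 8: x=3/4 → posterior Normal(-7/208, 15/13)
obs 9: x=5/4 → posterior Normal(3/38, 20/19)

k = 4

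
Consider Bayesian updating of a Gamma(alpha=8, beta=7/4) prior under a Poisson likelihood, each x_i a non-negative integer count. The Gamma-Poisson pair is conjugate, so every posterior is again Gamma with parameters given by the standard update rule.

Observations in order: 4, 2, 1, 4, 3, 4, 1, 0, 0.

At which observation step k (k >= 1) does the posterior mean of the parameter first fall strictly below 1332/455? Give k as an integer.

k = 8

obs 1: x=4 → posterior Gamma(12, 11/4)
obs 2: x=2 → posterior Gamma(14, 15/4)
obs 3: x=1 → posterior Gamma(15, 19/4)
obs 4: x=4 → posterior Gamma(19, 23/4)
obs 5: x=3 → posterior Gamma(22, 27/4)
obs 6: x=4 → posterior Gamma(26, 31/4)
obs 7: x=1 → posterior Gamma(27, 35/4)
obs 8: x=0 → posterior Gamma(27, 39/4)
obs 9: x=0 → posterior Gamma(27, 43/4)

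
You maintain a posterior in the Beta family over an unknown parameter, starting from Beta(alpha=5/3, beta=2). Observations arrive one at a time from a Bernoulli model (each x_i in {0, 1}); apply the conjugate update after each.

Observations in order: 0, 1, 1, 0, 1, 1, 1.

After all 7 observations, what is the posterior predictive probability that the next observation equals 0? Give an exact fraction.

3/8

obs 1: x=0 → posterior Beta(5/3, 3)
obs 2: x=1 → posterior Beta(8/3, 3)
obs 3: x=1 → posterior Beta(11/3, 3)
obs 4: x=0 → posterior Beta(11/3, 4)
obs 5: x=1 → posterior Beta(14/3, 4)
obs 6: x=1 → posterior Beta(17/3, 4)
obs 7: x=1 → posterior Beta(20/3, 4)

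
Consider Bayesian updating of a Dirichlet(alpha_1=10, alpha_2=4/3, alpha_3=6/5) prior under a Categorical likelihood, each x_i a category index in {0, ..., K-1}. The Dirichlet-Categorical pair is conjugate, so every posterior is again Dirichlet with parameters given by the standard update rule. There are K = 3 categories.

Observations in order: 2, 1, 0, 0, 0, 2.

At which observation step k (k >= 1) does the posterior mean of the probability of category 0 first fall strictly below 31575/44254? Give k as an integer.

k = 2

obs 1: x=2 → posterior Dirichlet(10, 4/3, 11/5)
obs 2: x=1 → posterior Dirichlet(10, 7/3, 11/5)
obs 3: x=0 → posterior Dirichlet(11, 7/3, 11/5)
obs 4: x=0 → posterior Dirichlet(12, 7/3, 11/5)
obs 5: x=0 → posterior Dirichlet(13, 7/3, 11/5)
obs 6: x=2 → posterior Dirichlet(13, 7/3, 16/5)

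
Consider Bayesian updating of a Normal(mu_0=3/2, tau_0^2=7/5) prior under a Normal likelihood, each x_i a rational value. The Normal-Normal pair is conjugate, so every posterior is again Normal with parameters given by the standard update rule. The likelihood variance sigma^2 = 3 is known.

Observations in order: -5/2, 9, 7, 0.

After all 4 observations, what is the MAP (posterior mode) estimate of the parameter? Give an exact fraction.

obs 1: x=-5/2 → posterior Normal(5/22, 21/22)
obs 2: x=9 → posterior Normal(68/29, 21/29)
obs 3: x=7 → posterior Normal(13/4, 7/12)
obs 4: x=0 → posterior Normal(117/43, 21/43)

117/43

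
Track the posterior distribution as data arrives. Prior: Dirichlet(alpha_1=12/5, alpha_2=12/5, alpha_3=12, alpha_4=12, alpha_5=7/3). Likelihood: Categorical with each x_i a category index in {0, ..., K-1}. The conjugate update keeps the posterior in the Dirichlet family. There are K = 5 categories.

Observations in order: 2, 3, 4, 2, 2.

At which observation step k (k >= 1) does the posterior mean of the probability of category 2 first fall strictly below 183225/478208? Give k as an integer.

k = 3

obs 1: x=2 → posterior Dirichlet(12/5, 12/5, 13, 12, 7/3)
obs 2: x=3 → posterior Dirichlet(12/5, 12/5, 13, 13, 7/3)
obs 3: x=4 → posterior Dirichlet(12/5, 12/5, 13, 13, 10/3)
obs 4: x=2 → posterior Dirichlet(12/5, 12/5, 14, 13, 10/3)
obs 5: x=2 → posterior Dirichlet(12/5, 12/5, 15, 13, 10/3)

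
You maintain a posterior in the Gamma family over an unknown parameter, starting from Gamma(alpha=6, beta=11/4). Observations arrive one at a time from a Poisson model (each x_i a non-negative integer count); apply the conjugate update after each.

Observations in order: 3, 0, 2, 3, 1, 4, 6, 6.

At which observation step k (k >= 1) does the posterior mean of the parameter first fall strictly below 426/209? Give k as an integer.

obs 1: x=3 → posterior Gamma(9, 15/4)
obs 2: x=0 → posterior Gamma(9, 19/4)
obs 3: x=2 → posterior Gamma(11, 23/4)
obs 4: x=3 → posterior Gamma(14, 27/4)
obs 5: x=1 → posterior Gamma(15, 31/4)
obs 6: x=4 → posterior Gamma(19, 35/4)
obs 7: x=6 → posterior Gamma(25, 39/4)
obs 8: x=6 → posterior Gamma(31, 43/4)

k = 2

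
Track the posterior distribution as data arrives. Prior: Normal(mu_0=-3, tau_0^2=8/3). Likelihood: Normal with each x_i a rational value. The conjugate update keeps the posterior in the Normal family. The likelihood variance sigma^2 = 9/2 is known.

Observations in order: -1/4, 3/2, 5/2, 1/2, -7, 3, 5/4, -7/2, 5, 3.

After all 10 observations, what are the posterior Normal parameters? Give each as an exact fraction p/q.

obs 1: x=-1/4 → posterior Normal(-85/43, 72/43)
obs 2: x=3/2 → posterior Normal(-61/59, 72/59)
obs 3: x=5/2 → posterior Normal(-7/25, 24/25)
obs 4: x=1/2 → posterior Normal(-1/7, 72/91)
obs 5: x=-7 → posterior Normal(-125/107, 72/107)
obs 6: x=3 → posterior Normal(-77/123, 24/41)
obs 7: x=5/4 → posterior Normal(-57/139, 72/139)
obs 8: x=-7/2 → posterior Normal(-113/155, 72/155)
obs 9: x=5 → posterior Normal(-11/57, 8/19)
obs 10: x=3 → posterior Normal(15/187, 72/187)

mu_0=15/187, tau_0^2=72/187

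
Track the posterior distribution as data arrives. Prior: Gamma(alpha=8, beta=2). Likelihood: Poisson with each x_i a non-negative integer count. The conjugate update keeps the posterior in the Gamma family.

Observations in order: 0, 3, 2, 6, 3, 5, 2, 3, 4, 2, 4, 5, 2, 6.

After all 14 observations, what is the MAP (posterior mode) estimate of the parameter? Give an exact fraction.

27/8

obs 1: x=0 → posterior Gamma(8, 3)
obs 2: x=3 → posterior Gamma(11, 4)
obs 3: x=2 → posterior Gamma(13, 5)
obs 4: x=6 → posterior Gamma(19, 6)
obs 5: x=3 → posterior Gamma(22, 7)
obs 6: x=5 → posterior Gamma(27, 8)
obs 7: x=2 → posterior Gamma(29, 9)
obs 8: x=3 → posterior Gamma(32, 10)
obs 9: x=4 → posterior Gamma(36, 11)
obs 10: x=2 → posterior Gamma(38, 12)
obs 11: x=4 → posterior Gamma(42, 13)
obs 12: x=5 → posterior Gamma(47, 14)
obs 13: x=2 → posterior Gamma(49, 15)
obs 14: x=6 → posterior Gamma(55, 16)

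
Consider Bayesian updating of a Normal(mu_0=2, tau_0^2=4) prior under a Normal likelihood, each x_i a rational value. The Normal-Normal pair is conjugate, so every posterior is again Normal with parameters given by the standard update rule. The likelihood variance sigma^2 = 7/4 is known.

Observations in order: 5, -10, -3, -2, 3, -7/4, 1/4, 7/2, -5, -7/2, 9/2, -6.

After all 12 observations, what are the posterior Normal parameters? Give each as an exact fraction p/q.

mu_0=-226/199, tau_0^2=28/199

obs 1: x=5 → posterior Normal(94/23, 28/23)
obs 2: x=-10 → posterior Normal(-22/13, 28/39)
obs 3: x=-3 → posterior Normal(-114/55, 28/55)
obs 4: x=-2 → posterior Normal(-146/71, 28/71)
obs 5: x=3 → posterior Normal(-98/87, 28/87)
obs 6: x=-7/4 → posterior Normal(-126/103, 28/103)
obs 7: x=1/4 → posterior Normal(-122/119, 4/17)
obs 8: x=7/2 → posterior Normal(-22/45, 28/135)
obs 9: x=-5 → posterior Normal(-146/151, 28/151)
obs 10: x=-7/2 → posterior Normal(-202/167, 28/167)
obs 11: x=9/2 → posterior Normal(-130/183, 28/183)
obs 12: x=-6 → posterior Normal(-226/199, 28/199)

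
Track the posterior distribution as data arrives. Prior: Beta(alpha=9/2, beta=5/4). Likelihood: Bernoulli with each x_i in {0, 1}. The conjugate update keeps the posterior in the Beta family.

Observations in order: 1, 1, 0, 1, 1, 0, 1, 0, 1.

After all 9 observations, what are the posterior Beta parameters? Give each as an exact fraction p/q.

obs 1: x=1 → posterior Beta(11/2, 5/4)
obs 2: x=1 → posterior Beta(13/2, 5/4)
obs 3: x=0 → posterior Beta(13/2, 9/4)
obs 4: x=1 → posterior Beta(15/2, 9/4)
obs 5: x=1 → posterior Beta(17/2, 9/4)
obs 6: x=0 → posterior Beta(17/2, 13/4)
obs 7: x=1 → posterior Beta(19/2, 13/4)
obs 8: x=0 → posterior Beta(19/2, 17/4)
obs 9: x=1 → posterior Beta(21/2, 17/4)

alpha=21/2, beta=17/4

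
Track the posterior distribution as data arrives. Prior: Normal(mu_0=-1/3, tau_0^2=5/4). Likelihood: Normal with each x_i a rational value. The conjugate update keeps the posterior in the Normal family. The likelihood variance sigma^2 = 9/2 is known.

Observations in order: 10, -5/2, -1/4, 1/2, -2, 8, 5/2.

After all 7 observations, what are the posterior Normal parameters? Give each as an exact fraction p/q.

obs 1: x=10 → posterior Normal(44/23, 45/46)
obs 2: x=-5/2 → posterior Normal(9/8, 45/56)
obs 3: x=-1/4 → posterior Normal(11/12, 15/22)
obs 4: x=1/2 → posterior Normal(131/152, 45/76)
obs 5: x=-2 → posterior Normal(91/172, 45/86)
obs 6: x=8 → posterior Normal(251/192, 15/32)
obs 7: x=5/2 → posterior Normal(301/212, 45/106)

mu_0=301/212, tau_0^2=45/106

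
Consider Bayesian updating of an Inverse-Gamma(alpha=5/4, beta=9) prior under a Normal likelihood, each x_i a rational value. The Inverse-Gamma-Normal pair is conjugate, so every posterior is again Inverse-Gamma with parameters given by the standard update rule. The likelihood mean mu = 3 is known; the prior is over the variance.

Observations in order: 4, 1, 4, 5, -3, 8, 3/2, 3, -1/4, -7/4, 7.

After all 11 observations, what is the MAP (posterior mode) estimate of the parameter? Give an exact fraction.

obs 1: x=4 → posterior Inverse-Gamma(7/4, 19/2)
obs 2: x=1 → posterior Inverse-Gamma(9/4, 23/2)
obs 3: x=4 → posterior Inverse-Gamma(11/4, 12)
obs 4: x=5 → posterior Inverse-Gamma(13/4, 14)
obs 5: x=-3 → posterior Inverse-Gamma(15/4, 32)
obs 6: x=8 → posterior Inverse-Gamma(17/4, 89/2)
obs 7: x=3/2 → posterior Inverse-Gamma(19/4, 365/8)
obs 8: x=3 → posterior Inverse-Gamma(21/4, 365/8)
obs 9: x=-1/4 → posterior Inverse-Gamma(23/4, 1629/32)
obs 10: x=-7/4 → posterior Inverse-Gamma(25/4, 995/16)
obs 11: x=7 → posterior Inverse-Gamma(27/4, 1123/16)

1123/124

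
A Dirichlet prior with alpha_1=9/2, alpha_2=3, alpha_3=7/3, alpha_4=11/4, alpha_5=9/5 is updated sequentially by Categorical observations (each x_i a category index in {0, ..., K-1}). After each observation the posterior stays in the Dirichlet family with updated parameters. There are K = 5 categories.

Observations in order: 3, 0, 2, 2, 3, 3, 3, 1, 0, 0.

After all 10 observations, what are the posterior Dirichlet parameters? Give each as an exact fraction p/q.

obs 1: x=3 → posterior Dirichlet(9/2, 3, 7/3, 15/4, 9/5)
obs 2: x=0 → posterior Dirichlet(11/2, 3, 7/3, 15/4, 9/5)
obs 3: x=2 → posterior Dirichlet(11/2, 3, 10/3, 15/4, 9/5)
obs 4: x=2 → posterior Dirichlet(11/2, 3, 13/3, 15/4, 9/5)
obs 5: x=3 → posterior Dirichlet(11/2, 3, 13/3, 19/4, 9/5)
obs 6: x=3 → posterior Dirichlet(11/2, 3, 13/3, 23/4, 9/5)
obs 7: x=3 → posterior Dirichlet(11/2, 3, 13/3, 27/4, 9/5)
obs 8: x=1 → posterior Dirichlet(11/2, 4, 13/3, 27/4, 9/5)
obs 9: x=0 → posterior Dirichlet(13/2, 4, 13/3, 27/4, 9/5)
obs 10: x=0 → posterior Dirichlet(15/2, 4, 13/3, 27/4, 9/5)

alpha_1=15/2, alpha_2=4, alpha_3=13/3, alpha_4=27/4, alpha_5=9/5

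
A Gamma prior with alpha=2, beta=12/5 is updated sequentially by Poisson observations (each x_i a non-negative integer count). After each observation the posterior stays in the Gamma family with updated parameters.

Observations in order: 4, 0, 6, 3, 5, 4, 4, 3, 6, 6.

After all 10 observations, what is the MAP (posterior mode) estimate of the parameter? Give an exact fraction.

105/31

obs 1: x=4 → posterior Gamma(6, 17/5)
obs 2: x=0 → posterior Gamma(6, 22/5)
obs 3: x=6 → posterior Gamma(12, 27/5)
obs 4: x=3 → posterior Gamma(15, 32/5)
obs 5: x=5 → posterior Gamma(20, 37/5)
obs 6: x=4 → posterior Gamma(24, 42/5)
obs 7: x=4 → posterior Gamma(28, 47/5)
obs 8: x=3 → posterior Gamma(31, 52/5)
obs 9: x=6 → posterior Gamma(37, 57/5)
obs 10: x=6 → posterior Gamma(43, 62/5)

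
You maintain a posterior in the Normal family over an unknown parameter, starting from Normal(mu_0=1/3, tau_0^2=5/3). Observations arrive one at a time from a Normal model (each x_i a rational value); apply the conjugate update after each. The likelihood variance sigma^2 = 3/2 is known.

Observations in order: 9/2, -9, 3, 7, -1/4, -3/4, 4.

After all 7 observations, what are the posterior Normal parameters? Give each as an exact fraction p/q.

mu_0=88/79, tau_0^2=15/79

obs 1: x=9/2 → posterior Normal(48/19, 15/19)
obs 2: x=-9 → posterior Normal(-42/29, 15/29)
obs 3: x=3 → posterior Normal(-4/13, 5/13)
obs 4: x=7 → posterior Normal(58/49, 15/49)
obs 5: x=-1/4 → posterior Normal(111/118, 15/59)
obs 6: x=-3/4 → posterior Normal(16/23, 5/23)
obs 7: x=4 → posterior Normal(88/79, 15/79)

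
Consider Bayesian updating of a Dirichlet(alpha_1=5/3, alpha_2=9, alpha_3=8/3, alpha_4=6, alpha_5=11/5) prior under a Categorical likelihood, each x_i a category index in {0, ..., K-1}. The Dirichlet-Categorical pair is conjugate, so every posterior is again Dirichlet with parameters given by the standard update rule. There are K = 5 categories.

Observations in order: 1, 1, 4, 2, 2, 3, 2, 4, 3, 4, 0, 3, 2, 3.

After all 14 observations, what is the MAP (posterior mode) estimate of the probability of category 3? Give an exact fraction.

135/458

obs 1: x=1 → posterior Dirichlet(5/3, 10, 8/3, 6, 11/5)
obs 2: x=1 → posterior Dirichlet(5/3, 11, 8/3, 6, 11/5)
obs 3: x=4 → posterior Dirichlet(5/3, 11, 8/3, 6, 16/5)
obs 4: x=2 → posterior Dirichlet(5/3, 11, 11/3, 6, 16/5)
obs 5: x=2 → posterior Dirichlet(5/3, 11, 14/3, 6, 16/5)
obs 6: x=3 → posterior Dirichlet(5/3, 11, 14/3, 7, 16/5)
obs 7: x=2 → posterior Dirichlet(5/3, 11, 17/3, 7, 16/5)
obs 8: x=4 → posterior Dirichlet(5/3, 11, 17/3, 7, 21/5)
obs 9: x=3 → posterior Dirichlet(5/3, 11, 17/3, 8, 21/5)
obs 10: x=4 → posterior Dirichlet(5/3, 11, 17/3, 8, 26/5)
obs 11: x=0 → posterior Dirichlet(8/3, 11, 17/3, 8, 26/5)
obs 12: x=3 → posterior Dirichlet(8/3, 11, 17/3, 9, 26/5)
obs 13: x=2 → posterior Dirichlet(8/3, 11, 20/3, 9, 26/5)
obs 14: x=3 → posterior Dirichlet(8/3, 11, 20/3, 10, 26/5)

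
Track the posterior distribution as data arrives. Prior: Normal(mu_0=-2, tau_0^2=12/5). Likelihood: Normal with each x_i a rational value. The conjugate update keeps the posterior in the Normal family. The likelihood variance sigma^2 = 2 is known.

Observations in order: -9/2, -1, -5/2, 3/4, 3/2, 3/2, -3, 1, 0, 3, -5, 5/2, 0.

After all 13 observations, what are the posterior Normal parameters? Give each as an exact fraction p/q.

obs 1: x=-9/2 → posterior Normal(-37/11, 12/11)
obs 2: x=-1 → posterior Normal(-43/17, 12/17)
obs 3: x=-5/2 → posterior Normal(-58/23, 12/23)
obs 4: x=3/4 → posterior Normal(-107/58, 12/29)
obs 5: x=3/2 → posterior Normal(-89/70, 12/35)
obs 6: x=3/2 → posterior Normal(-71/82, 12/41)
obs 7: x=-3 → posterior Normal(-107/94, 12/47)
obs 8: x=1 → posterior Normal(-95/106, 12/53)
obs 9: x=0 → posterior Normal(-95/118, 12/59)
obs 10: x=3 → posterior Normal(-59/130, 12/65)
obs 11: x=-5 → posterior Normal(-119/142, 12/71)
obs 12: x=5/2 → posterior Normal(-89/154, 12/77)
obs 13: x=0 → posterior Normal(-89/166, 12/83)

mu_0=-89/166, tau_0^2=12/83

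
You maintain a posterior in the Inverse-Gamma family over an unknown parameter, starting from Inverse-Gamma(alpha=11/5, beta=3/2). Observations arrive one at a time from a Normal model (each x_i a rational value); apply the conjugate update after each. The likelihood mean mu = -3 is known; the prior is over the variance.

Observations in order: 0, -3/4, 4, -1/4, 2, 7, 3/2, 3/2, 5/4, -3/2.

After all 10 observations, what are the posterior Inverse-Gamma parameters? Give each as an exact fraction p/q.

alpha=36/5, beta=4151/32

obs 1: x=0 → posterior Inverse-Gamma(27/10, 6)
obs 2: x=-3/4 → posterior Inverse-Gamma(16/5, 273/32)
obs 3: x=4 → posterior Inverse-Gamma(37/10, 1057/32)
obs 4: x=-1/4 → posterior Inverse-Gamma(21/5, 589/16)
obs 5: x=2 → posterior Inverse-Gamma(47/10, 789/16)
obs 6: x=7 → posterior Inverse-Gamma(26/5, 1589/16)
obs 7: x=3/2 → posterior Inverse-Gamma(57/10, 1751/16)
obs 8: x=3/2 → posterior Inverse-Gamma(31/5, 1913/16)
obs 9: x=5/4 → posterior Inverse-Gamma(67/10, 4115/32)
obs 10: x=-3/2 → posterior Inverse-Gamma(36/5, 4151/32)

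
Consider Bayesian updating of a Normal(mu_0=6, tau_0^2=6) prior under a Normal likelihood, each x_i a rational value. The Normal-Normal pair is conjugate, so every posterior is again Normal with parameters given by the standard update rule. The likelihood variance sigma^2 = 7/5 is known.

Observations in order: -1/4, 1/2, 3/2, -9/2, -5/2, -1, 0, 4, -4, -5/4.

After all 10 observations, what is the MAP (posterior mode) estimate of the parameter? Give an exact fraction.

obs 1: x=-1/4 → posterior Normal(69/74, 42/37)
obs 2: x=1/2 → posterior Normal(99/134, 42/67)
obs 3: x=3/2 → posterior Normal(189/194, 42/97)
obs 4: x=-9/2 → posterior Normal(-81/254, 42/127)
obs 5: x=-5/2 → posterior Normal(-231/314, 42/157)
obs 6: x=-1 → posterior Normal(-291/374, 42/187)
obs 7: x=0 → posterior Normal(-291/434, 6/31)
obs 8: x=4 → posterior Normal(-51/494, 42/247)
obs 9: x=-4 → posterior Normal(-291/554, 42/277)
obs 10: x=-5/4 → posterior Normal(-183/307, 42/307)

-183/307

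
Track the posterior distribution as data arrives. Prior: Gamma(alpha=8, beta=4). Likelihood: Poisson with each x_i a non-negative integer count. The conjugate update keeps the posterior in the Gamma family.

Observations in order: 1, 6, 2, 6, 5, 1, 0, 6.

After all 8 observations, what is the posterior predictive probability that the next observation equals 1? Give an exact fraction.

obs 1: x=1 → posterior Gamma(9, 5)
obs 2: x=6 → posterior Gamma(15, 6)
obs 3: x=2 → posterior Gamma(17, 7)
obs 4: x=6 → posterior Gamma(23, 8)
obs 5: x=5 → posterior Gamma(28, 9)
obs 6: x=1 → posterior Gamma(29, 10)
obs 7: x=0 → posterior Gamma(29, 11)
obs 8: x=6 → posterior Gamma(35, 12)

2067338802039851215695587562111243386880/12646218552730347184269489080961456410641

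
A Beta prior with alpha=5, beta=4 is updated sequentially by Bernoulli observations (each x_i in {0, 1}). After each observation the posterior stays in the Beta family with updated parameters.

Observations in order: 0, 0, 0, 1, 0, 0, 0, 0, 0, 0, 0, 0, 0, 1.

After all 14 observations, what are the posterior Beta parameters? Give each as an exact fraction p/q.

alpha=7, beta=16

obs 1: x=0 → posterior Beta(5, 5)
obs 2: x=0 → posterior Beta(5, 6)
obs 3: x=0 → posterior Beta(5, 7)
obs 4: x=1 → posterior Beta(6, 7)
obs 5: x=0 → posterior Beta(6, 8)
obs 6: x=0 → posterior Beta(6, 9)
obs 7: x=0 → posterior Beta(6, 10)
obs 8: x=0 → posterior Beta(6, 11)
obs 9: x=0 → posterior Beta(6, 12)
obs 10: x=0 → posterior Beta(6, 13)
obs 11: x=0 → posterior Beta(6, 14)
obs 12: x=0 → posterior Beta(6, 15)
obs 13: x=0 → posterior Beta(6, 16)
obs 14: x=1 → posterior Beta(7, 16)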